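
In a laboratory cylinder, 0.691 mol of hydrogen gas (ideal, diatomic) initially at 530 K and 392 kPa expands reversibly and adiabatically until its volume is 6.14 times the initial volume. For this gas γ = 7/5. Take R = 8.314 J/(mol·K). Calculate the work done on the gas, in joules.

-3930 J

V₁ = nRT₁/P₁ = 0.691×8.314×530/392 = 7.77 L.
Adiabatic: TV^(γ−1) = const ⇒ T₂ = 530×(0.163)^0.400 = 256 K; PV^γ = const ⇒ P₂ = 30.9 kPa.
ΔU = nCvΔT = 0.691×20.8×(256−530) = -3930 J.
Q = 0 for an adiabatic process, so W = −ΔU = 3930 J.
Work done on the gas = −W_by = -3930 J.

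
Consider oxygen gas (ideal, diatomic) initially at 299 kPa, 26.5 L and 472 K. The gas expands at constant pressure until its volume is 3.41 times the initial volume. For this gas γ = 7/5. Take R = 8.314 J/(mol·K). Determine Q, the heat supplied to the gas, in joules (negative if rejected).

n = P₁V₁/(RT₁) = 299×26.5/(8.314×472) = 2.02 mol.
Isobaric: P stays 299 kPa; V/T = const ⇒ T₂ = 1610 K, V₂ = 90.4 L.
W = PΔV = 299×(90.4−26.5) kPa·L = 19100 J.
ΔU = nCvΔT = 2.02×20.8×(1610−472) = 47700 J.
Q = ΔU + W = nCpΔT = 66800 J.

66800 J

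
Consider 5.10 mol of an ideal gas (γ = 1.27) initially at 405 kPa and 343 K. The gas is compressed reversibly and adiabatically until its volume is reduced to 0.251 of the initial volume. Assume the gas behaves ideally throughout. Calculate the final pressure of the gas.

2340 kPa

V₁ = nRT₁/P₁ = 5.10×8.314×343/405 = 35.9 L.
Adiabatic: TV^(γ−1) = const ⇒ T₂ = 343×(3.98)^0.270 = 498 K; PV^γ = const ⇒ P₂ = 2340 kPa.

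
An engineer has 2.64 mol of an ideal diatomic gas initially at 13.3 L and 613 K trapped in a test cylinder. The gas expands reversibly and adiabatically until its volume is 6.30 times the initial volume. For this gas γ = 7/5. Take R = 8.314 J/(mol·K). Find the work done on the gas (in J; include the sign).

P₁ = nRT₁/V₁ = 2.64×8.314×613/13.3 = 1010 kPa.
Adiabatic: TV^(γ−1) = const ⇒ T₂ = 613×(0.159)^0.400 = 294 K; PV^γ = const ⇒ P₂ = 76.9 kPa.
ΔU = nCvΔT = 2.64×20.8×(294−613) = -17500 J.
Q = 0 for an adiabatic process, so W = −ΔU = 17500 J.
Work done on the gas = −W_by = -17500 J.

-17500 J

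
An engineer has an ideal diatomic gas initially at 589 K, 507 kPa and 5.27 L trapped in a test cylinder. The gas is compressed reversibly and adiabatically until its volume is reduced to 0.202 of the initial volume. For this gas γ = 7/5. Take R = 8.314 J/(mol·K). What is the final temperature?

Adiabatic: TV^(γ−1) = const ⇒ T₂ = 589×(4.95)^0.400 = 1120 K; PV^γ = const ⇒ P₂ = 4760 kPa.

1120 K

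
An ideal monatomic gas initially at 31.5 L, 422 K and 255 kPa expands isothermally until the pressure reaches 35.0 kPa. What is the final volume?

Isothermal: T stays 422 K; PV = const ⇒ V₂ = 230 L, P₂ = 35.0 kPa.

230 L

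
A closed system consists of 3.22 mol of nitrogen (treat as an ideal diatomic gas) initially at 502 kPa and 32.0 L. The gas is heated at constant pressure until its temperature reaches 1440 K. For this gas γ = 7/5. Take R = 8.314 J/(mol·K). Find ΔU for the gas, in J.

56200 J

T₁ = P₁V₁/(nR) = 502×32.0/(3.22×8.314) = 600 K.
Isobaric: P stays 502 kPa; V/T = const ⇒ T₂ = 1440 K, V₂ = 76.8 L.
For an ideal gas ΔU = nCvΔT with Cv = (5/2)R = 20.8 J/(mol·K).
ΔU = 3.22×20.8×(1440−600) = 56200 J.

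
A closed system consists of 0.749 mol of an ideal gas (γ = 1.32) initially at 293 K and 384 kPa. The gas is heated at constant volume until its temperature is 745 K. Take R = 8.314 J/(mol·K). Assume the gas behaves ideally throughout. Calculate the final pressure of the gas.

976 kPa

V₁ = nRT₁/P₁ = 0.749×8.314×293/384 = 4.75 L.
Isochoric: V stays 4.75 L; P/T = const ⇒ T₂ = 745 K, P₂ = 976 kPa.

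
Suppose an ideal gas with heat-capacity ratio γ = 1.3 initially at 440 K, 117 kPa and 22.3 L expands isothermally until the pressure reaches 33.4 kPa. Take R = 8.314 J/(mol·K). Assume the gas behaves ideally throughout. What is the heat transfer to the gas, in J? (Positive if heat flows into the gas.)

n = P₁V₁/(RT₁) = 117×22.3/(8.314×440) = 0.713 mol.
Isothermal: T stays 440 K; PV = const ⇒ V₂ = 78.1 L, P₂ = 33.4 kPa.
ΔU = 0 (ideal gas, T constant).
W = nRT ln(V₂/V₁) = 0.713×8.314×440×ln(3.50) = 3270 J.
Q = ΔU + W = 3270 J.

3270 J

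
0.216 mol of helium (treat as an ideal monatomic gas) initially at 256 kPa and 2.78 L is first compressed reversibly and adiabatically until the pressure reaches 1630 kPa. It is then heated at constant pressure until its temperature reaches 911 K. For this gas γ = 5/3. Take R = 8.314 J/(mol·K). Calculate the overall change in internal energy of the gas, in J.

T₁ = P₁V₁/(nR) = 256×2.78/(0.216×8.314) = 396 K.
Step 1 — Adiabatic: T₂/T₁ = (P₂/P₁)^((γ−1)/γ) ⇒ T₂ = 396×(6.37)^0.400 = 831 K; V₂ = 0.916 L.
ΔU = nCvΔT = 0.216×12.5×(831−396) = 1170 J.
Q = 0 for an adiabatic process, so W = −ΔU = -1170 J.
State after step 1: P = 1630 kPa, V = 0.916 L, T = 831 K.
Step 2 — Isobaric: P stays 1630 kPa; V/T = const ⇒ T₂ = 911 K, V₂ = 1.00 L.
W = PΔV = 1630×(1.00−0.916) kPa·L = 144 J.
ΔU = nCvΔT = 0.216×12.5×(911−831) = 216 J.
Q = ΔU + W = nCpΔT = 359 J.
Net over both steps: W = -1030 J, Q = 359 J, ΔU = 1390 J.

1390 J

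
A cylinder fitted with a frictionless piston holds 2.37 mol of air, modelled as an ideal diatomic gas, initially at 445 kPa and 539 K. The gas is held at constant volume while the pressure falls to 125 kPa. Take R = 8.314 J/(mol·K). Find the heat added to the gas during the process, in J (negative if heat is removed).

V₁ = nRT₁/P₁ = 2.37×8.314×539/445 = 23.9 L.
Isochoric: V stays 23.9 L; P/T = const ⇒ T₂ = 151 K, P₂ = 125 kPa.
W = 0 (no volume change).
ΔU = nCvΔT = 2.37×20.8×(151−539) = -19100 J.
Q = ΔU = -19100 J.

-19100 J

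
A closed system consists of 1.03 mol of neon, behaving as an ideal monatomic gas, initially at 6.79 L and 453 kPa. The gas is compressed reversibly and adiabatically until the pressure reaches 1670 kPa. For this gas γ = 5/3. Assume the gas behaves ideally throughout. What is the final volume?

T₁ = P₁V₁/(nR) = 453×6.79/(1.03×8.314) = 359 K.
Adiabatic: T₂/T₁ = (P₂/P₁)^((γ−1)/γ) ⇒ T₂ = 359×(3.69)^0.400 = 605 K; V₂ = 3.10 L.

3.10 L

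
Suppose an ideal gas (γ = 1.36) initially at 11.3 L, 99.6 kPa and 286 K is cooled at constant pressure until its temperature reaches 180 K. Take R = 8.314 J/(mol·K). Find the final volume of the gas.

7.11 L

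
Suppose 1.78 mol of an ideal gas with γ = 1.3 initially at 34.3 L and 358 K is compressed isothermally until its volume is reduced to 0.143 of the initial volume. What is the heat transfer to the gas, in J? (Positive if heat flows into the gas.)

-10300 J

P₁ = nRT₁/V₁ = 1.78×8.314×358/34.3 = 154 kPa.
Isothermal: T stays 358 K; PV = const ⇒ V₂ = 4.90 L, P₂ = 1080 kPa.
ΔU = 0 (ideal gas, T constant).
W = nRT ln(V₂/V₁) = 1.78×8.314×358×ln(0.143) = -10300 J.
Q = ΔU + W = -10300 J.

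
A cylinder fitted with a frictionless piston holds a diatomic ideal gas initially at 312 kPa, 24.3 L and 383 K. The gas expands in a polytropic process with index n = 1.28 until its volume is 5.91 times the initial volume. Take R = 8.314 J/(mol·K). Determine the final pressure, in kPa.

32.1 kPa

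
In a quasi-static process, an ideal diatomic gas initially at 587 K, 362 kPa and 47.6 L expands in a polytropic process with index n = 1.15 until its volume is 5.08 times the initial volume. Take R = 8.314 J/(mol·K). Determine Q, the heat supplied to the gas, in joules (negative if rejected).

n = P₁V₁/(RT₁) = 362×47.6/(8.314×587) = 3.53 mol.
Polytropic n=1.15: T₂ = T₁(V₁/V₂)^(n−1) = 587×(0.197)^0.15 = 460 K; P₂ = P₁(V₁/V₂)^n = 55.8 kPa.
W = (P₁V₁−P₂V₂)/(n−1) = (362×47.6−55.8×242)/0.15 = 24900 J.
ΔU = nCvΔT = 3.53×20.8×(460−587) = -9320 J.
Q = ΔU + W = 15500 J.

15500 J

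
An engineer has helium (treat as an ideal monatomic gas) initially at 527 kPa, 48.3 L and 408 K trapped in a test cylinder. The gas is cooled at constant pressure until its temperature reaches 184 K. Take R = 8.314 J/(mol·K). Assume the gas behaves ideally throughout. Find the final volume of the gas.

Isobaric: P stays 527 kPa; V/T = const ⇒ T₂ = 184 K, V₂ = 21.8 L.

21.8 L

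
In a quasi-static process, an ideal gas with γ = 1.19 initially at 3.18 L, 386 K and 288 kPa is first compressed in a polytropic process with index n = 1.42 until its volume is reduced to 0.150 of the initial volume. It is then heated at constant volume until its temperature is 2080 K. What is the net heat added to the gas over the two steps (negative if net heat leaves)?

18500 J

n = P₁V₁/(RT₁) = 288×3.18/(8.314×386) = 0.285 mol.
Step 1 — Polytropic n=1.42: T₂ = T₁(V₁/V₂)^(n−1) = 386×(6.67)^0.42 = 856 K; P₂ = P₁(V₁/V₂)^n = 4260 kPa.
W = (P₁V₁−P₂V₂)/(n−1) = (288×3.18−4260×0.477)/0.42 = -2660 J.
ΔU = nCvΔT = 0.285×43.8×(856−386) = 5870 J.
Q = ΔU + W = 3220 J.
State after step 1: P = 4260 kPa, V = 0.477 L, T = 856 K.
Step 2 — Isochoric: V stays 0.477 L; P/T = const ⇒ T₂ = 2080 K, P₂ = 10300 kPa.
W = 0 (no volume change).
ΔU = nCvΔT = 0.285×43.8×(2080−856) = 15300 J.
Q = ΔU = 15300 J.
Net over both steps: W = -2660 J, Q = 18500 J, ΔU = 21200 J.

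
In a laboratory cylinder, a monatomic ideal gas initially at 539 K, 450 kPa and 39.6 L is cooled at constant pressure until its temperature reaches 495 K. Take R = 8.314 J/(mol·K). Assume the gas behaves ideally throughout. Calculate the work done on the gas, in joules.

1450 J

n = P₁V₁/(RT₁) = 450×39.6/(8.314×539) = 3.98 mol.
Isobaric: P stays 450 kPa; V/T = const ⇒ T₂ = 495 K, V₂ = 36.4 L.
W = PΔV = 450×(36.4−39.6) kPa·L = -1450 J.
Work done on the gas = −W_by = 1450 J.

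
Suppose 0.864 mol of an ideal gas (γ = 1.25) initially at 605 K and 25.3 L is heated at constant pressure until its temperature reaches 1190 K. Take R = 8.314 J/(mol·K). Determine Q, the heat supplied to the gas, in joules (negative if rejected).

21000 J

P₁ = nRT₁/V₁ = 0.864×8.314×605/25.3 = 172 kPa.
Isobaric: P stays 172 kPa; V/T = const ⇒ T₂ = 1190 K, V₂ = 49.8 L.
W = PΔV = 172×(49.8−25.3) kPa·L = 4200 J.
ΔU = nCvΔT = 0.864×33.3×(1190−605) = 16800 J.
Q = ΔU + W = nCpΔT = 21000 J.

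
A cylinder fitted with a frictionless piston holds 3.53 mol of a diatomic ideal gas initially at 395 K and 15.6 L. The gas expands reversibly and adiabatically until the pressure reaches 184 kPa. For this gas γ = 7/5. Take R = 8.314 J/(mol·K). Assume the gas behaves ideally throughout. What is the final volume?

P₁ = nRT₁/V₁ = 3.53×8.314×395/15.6 = 743 kPa.
Adiabatic: T₂/T₁ = (P₂/P₁)^((γ−1)/γ) ⇒ T₂ = 395×(0.248)^0.286 = 265 K; V₂ = 42.3 L.

42.3 L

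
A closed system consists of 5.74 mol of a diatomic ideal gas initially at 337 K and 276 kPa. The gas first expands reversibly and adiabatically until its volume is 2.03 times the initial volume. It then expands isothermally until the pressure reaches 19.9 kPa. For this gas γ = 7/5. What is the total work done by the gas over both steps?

29800 J

V₁ = nRT₁/P₁ = 5.74×8.314×337/276 = 58.3 L.
Step 1 — Adiabatic: TV^(γ−1) = const ⇒ T₂ = 337×(0.493)^0.400 = 254 K; PV^γ = const ⇒ P₂ = 102 kPa.
ΔU = nCvΔT = 5.74×20.8×(254−337) = -9920 J.
Q = 0 for an adiabatic process, so W = −ΔU = 9920 J.
State after step 1: P = 102 kPa, V = 118 L, T = 254 K.
Step 2 — Isothermal: T stays 254 K; PV = const ⇒ V₂ = 609 L, P₂ = 19.9 kPa.
ΔU = 0 (ideal gas, T constant).
W = nRT ln(V₂/V₁) = 5.74×8.314×254×ln(5.15) = 19900 J.
Q = ΔU + W = 19900 J.
Net over both steps: W = 29800 J, Q = 19900 J, ΔU = -9920 J.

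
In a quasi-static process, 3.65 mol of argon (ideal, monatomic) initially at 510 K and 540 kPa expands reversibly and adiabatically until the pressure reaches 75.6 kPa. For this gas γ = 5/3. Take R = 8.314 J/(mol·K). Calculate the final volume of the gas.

V₁ = nRT₁/P₁ = 3.65×8.314×510/540 = 28.7 L.
Adiabatic: T₂/T₁ = (P₂/P₁)^((γ−1)/γ) ⇒ T₂ = 510×(0.140)^0.400 = 232 K; V₂ = 93.2 L.

93.2 L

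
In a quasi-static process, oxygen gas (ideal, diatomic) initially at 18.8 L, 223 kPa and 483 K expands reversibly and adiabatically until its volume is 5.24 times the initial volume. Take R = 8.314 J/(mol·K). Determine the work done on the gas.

-5080 J

n = P₁V₁/(RT₁) = 223×18.8/(8.314×483) = 1.04 mol.
Adiabatic: TV^(γ−1) = const ⇒ T₂ = 483×(0.191)^0.400 = 249 K; PV^γ = const ⇒ P₂ = 21.9 kPa.
ΔU = nCvΔT = 1.04×20.8×(249−483) = -5080 J.
Q = 0 for an adiabatic process, so W = −ΔU = 5080 J.
Work done on the gas = −W_by = -5080 J.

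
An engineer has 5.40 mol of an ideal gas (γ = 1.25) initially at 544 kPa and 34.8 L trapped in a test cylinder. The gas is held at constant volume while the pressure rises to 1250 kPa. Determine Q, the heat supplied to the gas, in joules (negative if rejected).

98300 J

T₁ = P₁V₁/(nR) = 544×34.8/(5.40×8.314) = 422 K.
Isochoric: V stays 34.8 L; P/T = const ⇒ T₂ = 969 K, P₂ = 1250 kPa.
W = 0 (no volume change).
ΔU = nCvΔT = 5.40×33.3×(969−422) = 98300 J.
Q = ΔU = 98300 J.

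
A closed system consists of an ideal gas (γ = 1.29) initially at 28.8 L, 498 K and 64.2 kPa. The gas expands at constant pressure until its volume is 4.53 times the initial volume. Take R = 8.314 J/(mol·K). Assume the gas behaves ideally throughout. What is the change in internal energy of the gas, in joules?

22500 J

n = P₁V₁/(RT₁) = 64.2×28.8/(8.314×498) = 0.447 mol.
Isobaric: P stays 64.2 kPa; V/T = const ⇒ T₂ = 2260 K, V₂ = 130 L.
For an ideal gas ΔU = nCvΔT with Cv = R/(γ−1) = 28.7 J/(mol·K).
ΔU = 0.447×28.7×(2260−498) = 22500 J.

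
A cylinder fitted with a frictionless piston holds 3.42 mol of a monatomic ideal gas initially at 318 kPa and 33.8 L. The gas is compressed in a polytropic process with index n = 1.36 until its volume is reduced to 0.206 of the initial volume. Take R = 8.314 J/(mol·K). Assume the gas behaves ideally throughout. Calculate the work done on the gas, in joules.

T₁ = P₁V₁/(nR) = 318×33.8/(3.42×8.314) = 378 K.
Polytropic n=1.36: T₂ = T₁(V₁/V₂)^(n−1) = 378×(4.85)^0.36 = 668 K; P₂ = P₁(V₁/V₂)^n = 2730 kPa.
W = (P₁V₁−P₂V₂)/(n−1) = (318×33.8−2730×6.96)/0.36 = -22900 J.
Work done on the gas = −W_by = 22900 J.

22900 J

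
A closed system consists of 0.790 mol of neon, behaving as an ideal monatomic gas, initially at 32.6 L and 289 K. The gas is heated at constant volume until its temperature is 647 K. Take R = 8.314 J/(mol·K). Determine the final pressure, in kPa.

130 kPa

P₁ = nRT₁/V₁ = 0.790×8.314×289/32.6 = 58.2 kPa.
Isochoric: V stays 32.6 L; P/T = const ⇒ T₂ = 647 K, P₂ = 130 kPa.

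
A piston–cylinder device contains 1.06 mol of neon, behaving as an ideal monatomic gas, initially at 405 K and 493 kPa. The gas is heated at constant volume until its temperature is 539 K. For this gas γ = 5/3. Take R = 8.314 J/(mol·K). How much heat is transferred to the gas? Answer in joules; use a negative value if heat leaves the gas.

V₁ = nRT₁/P₁ = 1.06×8.314×405/493 = 7.24 L.
Isochoric: V stays 7.24 L; P/T = const ⇒ T₂ = 539 K, P₂ = 656 kPa.
W = 0 (no volume change).
ΔU = nCvΔT = 1.06×12.5×(539−405) = 1770 J.
Q = ΔU = 1770 J.

1770 J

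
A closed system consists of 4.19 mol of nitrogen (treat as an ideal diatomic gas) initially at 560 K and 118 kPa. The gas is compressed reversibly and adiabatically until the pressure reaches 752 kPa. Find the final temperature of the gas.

V₁ = nRT₁/P₁ = 4.19×8.314×560/118 = 165 L.
Adiabatic: T₂/T₁ = (P₂/P₁)^((γ−1)/γ) ⇒ T₂ = 560×(6.37)^0.286 = 951 K; V₂ = 44.0 L.

951 K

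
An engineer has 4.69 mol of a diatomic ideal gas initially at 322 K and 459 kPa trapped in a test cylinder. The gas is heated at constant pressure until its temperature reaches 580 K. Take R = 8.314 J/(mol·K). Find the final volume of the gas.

V₁ = nRT₁/P₁ = 4.69×8.314×322/459 = 27.4 L.
Isobaric: P stays 459 kPa; V/T = const ⇒ T₂ = 580 K, V₂ = 49.3 L.

49.3 L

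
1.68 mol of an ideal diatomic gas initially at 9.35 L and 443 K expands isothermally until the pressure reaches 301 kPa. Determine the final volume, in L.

20.6 L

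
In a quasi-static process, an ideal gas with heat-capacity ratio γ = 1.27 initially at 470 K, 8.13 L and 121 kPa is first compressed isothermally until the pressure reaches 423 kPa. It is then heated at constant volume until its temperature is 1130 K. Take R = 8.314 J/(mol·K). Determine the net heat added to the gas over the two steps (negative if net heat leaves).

3890 J

n = P₁V₁/(RT₁) = 121×8.13/(8.314×470) = 0.252 mol.
Step 1 — Isothermal: T stays 470 K; PV = const ⇒ V₂ = 2.33 L, P₂ = 423 kPa.
ΔU = 0 (ideal gas, T constant).
W = nRT ln(V₂/V₁) = 0.252×8.314×470×ln(0.286) = -1230 J.
Q = ΔU + W = -1230 J.
State after step 1: P = 423 kPa, V = 2.33 L, T = 470 K.
Step 2 — Isochoric: V stays 2.33 L; P/T = const ⇒ T₂ = 1130 K, P₂ = 1020 kPa.
W = 0 (no volume change).
ΔU = nCvΔT = 0.252×30.8×(1130−470) = 5120 J.
Q = ΔU = 5120 J.
Net over both steps: W = -1230 J, Q = 3890 J, ΔU = 5120 J.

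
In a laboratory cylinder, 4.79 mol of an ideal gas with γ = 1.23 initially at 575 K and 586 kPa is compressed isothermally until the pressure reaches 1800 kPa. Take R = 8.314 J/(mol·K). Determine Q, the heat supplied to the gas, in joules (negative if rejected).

V₁ = nRT₁/P₁ = 4.79×8.314×575/586 = 39.1 L.
Isothermal: T stays 575 K; PV = const ⇒ V₂ = 12.7 L, P₂ = 1800 kPa.
ΔU = 0 (ideal gas, T constant).
W = nRT ln(V₂/V₁) = 4.79×8.314×575×ln(0.326) = -25700 J.
Q = ΔU + W = -25700 J.

-25700 J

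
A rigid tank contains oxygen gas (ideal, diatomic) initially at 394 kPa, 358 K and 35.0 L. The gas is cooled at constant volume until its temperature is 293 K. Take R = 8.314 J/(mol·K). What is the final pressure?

Isochoric: V stays 35.0 L; P/T = const ⇒ T₂ = 293 K, P₂ = 322 kPa.

322 kPa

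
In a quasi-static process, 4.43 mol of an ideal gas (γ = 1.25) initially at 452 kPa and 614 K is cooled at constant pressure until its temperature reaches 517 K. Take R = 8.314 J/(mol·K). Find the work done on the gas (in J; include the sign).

3570 J

V₁ = nRT₁/P₁ = 4.43×8.314×614/452 = 50.0 L.
Isobaric: P stays 452 kPa; V/T = const ⇒ T₂ = 517 K, V₂ = 42.1 L.
W = PΔV = 452×(42.1−50.0) kPa·L = -3570 J.
Work done on the gas = −W_by = 3570 J.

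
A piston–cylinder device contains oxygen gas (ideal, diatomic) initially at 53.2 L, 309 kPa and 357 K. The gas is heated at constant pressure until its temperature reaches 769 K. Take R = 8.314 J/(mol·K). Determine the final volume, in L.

115 L

Isobaric: P stays 309 kPa; V/T = const ⇒ T₂ = 769 K, V₂ = 115 L.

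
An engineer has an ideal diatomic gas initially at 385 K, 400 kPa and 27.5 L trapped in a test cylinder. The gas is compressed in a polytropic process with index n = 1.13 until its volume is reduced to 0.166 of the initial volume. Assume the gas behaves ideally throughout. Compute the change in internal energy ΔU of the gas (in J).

7230 J

n = P₁V₁/(RT₁) = 400×27.5/(8.314×385) = 3.44 mol.
Polytropic n=1.13: T₂ = T₁(V₁/V₂)^(n−1) = 385×(6.02)^0.13 = 486 K; P₂ = P₁(V₁/V₂)^n = 3040 kPa.
For an ideal gas ΔU = nCvΔT with Cv = (5/2)R = 20.8 J/(mol·K).
ΔU = 3.44×20.8×(486−385) = 7230 J.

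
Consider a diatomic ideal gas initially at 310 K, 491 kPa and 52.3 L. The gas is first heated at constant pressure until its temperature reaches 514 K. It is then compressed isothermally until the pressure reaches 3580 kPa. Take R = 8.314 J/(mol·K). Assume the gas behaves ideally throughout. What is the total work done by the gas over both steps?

-67700 J

n = P₁V₁/(RT₁) = 491×52.3/(8.314×310) = 9.96 mol.
Step 1 — Isobaric: P stays 491 kPa; V/T = const ⇒ T₂ = 514 K, V₂ = 86.7 L.
W = PΔV = 491×(86.7−52.3) kPa·L = 16900 J.
ΔU = nCvΔT = 9.96×20.8×(514−310) = 42200 J.
Q = ΔU + W = nCpΔT = 59100 J.
State after step 1: P = 491 kPa, V = 86.7 L, T = 514 K.
Step 2 — Isothermal: T stays 514 K; PV = const ⇒ V₂ = 11.9 L, P₂ = 3580 kPa.
ΔU = 0 (ideal gas, T constant).
W = nRT ln(V₂/V₁) = 9.96×8.314×514×ln(0.137) = -84600 J.
Q = ΔU + W = -84600 J.
Net over both steps: W = -67700 J, Q = -25400 J, ΔU = 42200 J.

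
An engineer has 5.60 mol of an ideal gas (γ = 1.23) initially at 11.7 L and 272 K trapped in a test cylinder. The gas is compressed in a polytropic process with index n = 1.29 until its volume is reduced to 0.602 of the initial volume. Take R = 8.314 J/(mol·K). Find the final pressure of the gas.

P₁ = nRT₁/V₁ = 5.60×8.314×272/11.7 = 1080 kPa.
Polytropic n=1.29: T₂ = T₁(V₁/V₂)^(n−1) = 272×(1.66)^0.29 = 315 K; P₂ = P₁(V₁/V₂)^n = 2080 kPa.

2080 kPa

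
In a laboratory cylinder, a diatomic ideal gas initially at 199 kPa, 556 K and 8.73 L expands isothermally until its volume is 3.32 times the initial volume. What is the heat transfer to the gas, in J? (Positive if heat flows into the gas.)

2080 J

n = P₁V₁/(RT₁) = 199×8.73/(8.314×556) = 0.376 mol.
Isothermal: T stays 556 K; PV = const ⇒ V₂ = 29.0 L, P₂ = 59.9 kPa.
ΔU = 0 (ideal gas, T constant).
W = nRT ln(V₂/V₁) = 0.376×8.314×556×ln(3.32) = 2080 J.
Q = ΔU + W = 2080 J.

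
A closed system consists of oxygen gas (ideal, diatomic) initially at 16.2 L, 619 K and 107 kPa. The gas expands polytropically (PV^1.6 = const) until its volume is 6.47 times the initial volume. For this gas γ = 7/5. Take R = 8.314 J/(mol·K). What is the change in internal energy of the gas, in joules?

-2920 J

n = P₁V₁/(RT₁) = 107×16.2/(8.314×619) = 0.337 mol.
Polytropic n=1.6: T₂ = T₁(V₁/V₂)^(n−1) = 619×(0.155)^0.60 = 202 K; P₂ = P₁(V₁/V₂)^n = 5.39 kPa.
For an ideal gas ΔU = nCvΔT with Cv = (5/2)R = 20.8 J/(mol·K).
ΔU = 0.337×20.8×(202−619) = -2920 J.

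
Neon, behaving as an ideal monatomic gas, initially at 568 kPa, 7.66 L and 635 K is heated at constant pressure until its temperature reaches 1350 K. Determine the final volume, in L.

Isobaric: P stays 568 kPa; V/T = const ⇒ T₂ = 1350 K, V₂ = 16.3 L.

16.3 L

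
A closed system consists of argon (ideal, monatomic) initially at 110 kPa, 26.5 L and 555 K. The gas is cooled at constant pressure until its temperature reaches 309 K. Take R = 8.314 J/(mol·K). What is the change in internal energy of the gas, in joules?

n = P₁V₁/(RT₁) = 110×26.5/(8.314×555) = 0.632 mol.
Isobaric: P stays 110 kPa; V/T = const ⇒ T₂ = 309 K, V₂ = 14.8 L.
For an ideal gas ΔU = nCvΔT with Cv = (3/2)R = 12.5 J/(mol·K).
ΔU = 0.632×12.5×(309−555) = -1940 J.

-1940 J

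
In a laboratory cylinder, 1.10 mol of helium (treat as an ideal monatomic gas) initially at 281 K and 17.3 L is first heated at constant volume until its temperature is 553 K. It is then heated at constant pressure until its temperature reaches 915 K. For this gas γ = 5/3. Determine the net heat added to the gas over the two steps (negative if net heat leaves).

P₁ = nRT₁/V₁ = 1.10×8.314×281/17.3 = 149 kPa.
Step 1 — Isochoric: V stays 17.3 L; P/T = const ⇒ T₂ = 553 K, P₂ = 292 kPa.
W = 0 (no volume change).
ΔU = nCvΔT = 1.10×12.5×(553−281) = 3730 J.
Q = ΔU = 3730 J.
State after step 1: P = 292 kPa, V = 17.3 L, T = 553 K.
Step 2 — Isobaric: P stays 292 kPa; V/T = const ⇒ T₂ = 915 K, V₂ = 28.6 L.
W = PΔV = 292×(28.6−17.3) kPa·L = 3310 J.
ΔU = nCvΔT = 1.10×12.5×(915−553) = 4970 J.
Q = ΔU + W = nCpΔT = 8280 J.
Net over both steps: W = 3310 J, Q = 12000 J, ΔU = 8700 J.

12000 J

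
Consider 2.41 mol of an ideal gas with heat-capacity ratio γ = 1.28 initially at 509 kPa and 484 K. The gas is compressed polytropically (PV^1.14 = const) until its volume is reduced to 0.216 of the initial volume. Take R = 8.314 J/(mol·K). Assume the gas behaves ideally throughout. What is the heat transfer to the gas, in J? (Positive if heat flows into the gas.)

-8290 J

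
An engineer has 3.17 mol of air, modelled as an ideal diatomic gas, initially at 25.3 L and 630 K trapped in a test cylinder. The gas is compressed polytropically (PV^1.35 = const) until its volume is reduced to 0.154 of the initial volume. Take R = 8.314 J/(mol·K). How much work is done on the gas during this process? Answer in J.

P₁ = nRT₁/V₁ = 3.17×8.314×630/25.3 = 656 kPa.
Polytropic n=1.35: T₂ = T₁(V₁/V₂)^(n−1) = 630×(6.49)^0.35 = 1210 K; P₂ = P₁(V₁/V₂)^n = 8200 kPa.
W = (P₁V₁−P₂V₂)/(n−1) = (656×25.3−8200×3.90)/0.35 = -43900 J.
Work done on the gas = −W_by = 43900 J.

43900 J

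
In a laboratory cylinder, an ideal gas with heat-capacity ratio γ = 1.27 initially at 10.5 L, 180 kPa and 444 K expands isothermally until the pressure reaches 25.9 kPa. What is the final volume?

73.0 L

Isothermal: T stays 444 K; PV = const ⇒ V₂ = 73.0 L, P₂ = 25.9 kPa.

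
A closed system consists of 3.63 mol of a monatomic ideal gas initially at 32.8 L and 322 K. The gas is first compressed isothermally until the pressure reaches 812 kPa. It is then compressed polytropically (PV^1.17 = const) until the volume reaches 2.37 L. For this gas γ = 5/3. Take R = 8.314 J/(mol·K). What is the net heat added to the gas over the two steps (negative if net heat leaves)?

-23300 J

P₁ = nRT₁/V₁ = 3.63×8.314×322/32.8 = 296 kPa.
Step 1 — Isothermal: T stays 322 K; PV = const ⇒ V₂ = 12.0 L, P₂ = 812 kPa.
ΔU = 0 (ideal gas, T constant).
W = nRT ln(V₂/V₁) = 3.63×8.314×322×ln(0.365) = -9800 J.
Q = ΔU + W = -9800 J.
State after step 1: P = 812 kPa, V = 12.0 L, T = 322 K.
Step 2 — Polytropic n=1.17: T₂ = T₁(V₁/V₂)^(n−1) = 322×(5.05)^0.17 = 424 K; P₂ = P₁(V₁/V₂)^n = 5400 kPa.
W = (P₁V₁−P₂V₂)/(n−1) = (812×12.0−5400×2.37)/0.17 = -18100 J.
ΔU = nCvΔT = 3.63×12.5×(424−322) = 4620 J.
Q = ΔU + W = -13500 J.
Net over both steps: W = -27900 J, Q = -23300 J, ΔU = 4620 J.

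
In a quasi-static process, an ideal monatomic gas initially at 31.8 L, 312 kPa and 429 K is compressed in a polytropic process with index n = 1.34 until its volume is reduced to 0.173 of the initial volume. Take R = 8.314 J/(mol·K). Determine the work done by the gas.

n = P₁V₁/(RT₁) = 312×31.8/(8.314×429) = 2.78 mol.
Polytropic n=1.34: T₂ = T₁(V₁/V₂)^(n−1) = 429×(5.78)^0.34 = 779 K; P₂ = P₁(V₁/V₂)^n = 3270 kPa.
W = (P₁V₁−P₂V₂)/(n−1) = (312×31.8−3270×5.50)/0.34 = -23800 J.

-23800 J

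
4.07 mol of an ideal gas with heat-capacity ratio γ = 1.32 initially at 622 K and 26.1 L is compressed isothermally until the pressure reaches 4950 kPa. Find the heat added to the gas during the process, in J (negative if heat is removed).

P₁ = nRT₁/V₁ = 4.07×8.314×622/26.1 = 806 kPa.
Isothermal: T stays 622 K; PV = const ⇒ V₂ = 4.25 L, P₂ = 4950 kPa.
ΔU = 0 (ideal gas, T constant).
W = nRT ln(V₂/V₁) = 4.07×8.314×622×ln(0.163) = -38200 J.
Q = ΔU + W = -38200 J.

-38200 J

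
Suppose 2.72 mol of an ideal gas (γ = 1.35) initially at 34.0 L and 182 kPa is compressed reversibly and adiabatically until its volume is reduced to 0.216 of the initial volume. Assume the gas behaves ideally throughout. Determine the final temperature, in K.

468 K

T₁ = P₁V₁/(nR) = 182×34.0/(2.72×8.314) = 274 K.
Adiabatic: TV^(γ−1) = const ⇒ T₂ = 274×(4.63)^0.350 = 468 K; PV^γ = const ⇒ P₂ = 1440 kPa.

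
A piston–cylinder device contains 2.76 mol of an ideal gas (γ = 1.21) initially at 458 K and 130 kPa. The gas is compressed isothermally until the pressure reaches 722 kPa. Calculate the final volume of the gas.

V₁ = nRT₁/P₁ = 2.76×8.314×458/130 = 80.8 L.
Isothermal: T stays 458 K; PV = const ⇒ V₂ = 14.6 L, P₂ = 722 kPa.

14.6 L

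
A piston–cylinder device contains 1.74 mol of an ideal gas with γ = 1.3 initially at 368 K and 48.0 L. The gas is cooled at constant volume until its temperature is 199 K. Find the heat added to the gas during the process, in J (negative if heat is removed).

-8150 J

P₁ = nRT₁/V₁ = 1.74×8.314×368/48.0 = 111 kPa.
Isochoric: V stays 48.0 L; P/T = const ⇒ T₂ = 199 K, P₂ = 60.0 kPa.
W = 0 (no volume change).
ΔU = nCvΔT = 1.74×27.7×(199−368) = -8150 J.
Q = ΔU = -8150 J.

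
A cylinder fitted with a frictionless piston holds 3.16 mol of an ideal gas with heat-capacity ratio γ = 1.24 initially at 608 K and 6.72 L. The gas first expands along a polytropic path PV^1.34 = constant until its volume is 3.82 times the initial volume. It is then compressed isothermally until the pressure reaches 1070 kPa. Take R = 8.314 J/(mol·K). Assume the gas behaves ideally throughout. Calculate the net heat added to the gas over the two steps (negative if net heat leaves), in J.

P₁ = nRT₁/V₁ = 3.16×8.314×608/6.72 = 2380 kPa.
Step 1 — Polytropic n=1.34: T₂ = T₁(V₁/V₂)^(n−1) = 608×(0.262)^0.34 = 385 K; P₂ = P₁(V₁/V₂)^n = 395 kPa.
W = (P₁V₁−P₂V₂)/(n−1) = (2380×6.72−395×25.7)/0.34 = 17200 J.
ΔU = nCvΔT = 3.16×34.6×(385−608) = -24400 J.
Q = ΔU + W = -7160 J.
State after step 1: P = 395 kPa, V = 25.7 L, T = 385 K.
Step 2 — Isothermal: T stays 385 K; PV = const ⇒ V₂ = 9.46 L, P₂ = 1070 kPa.
ΔU = 0 (ideal gas, T constant).
W = nRT ln(V₂/V₁) = 3.16×8.314×385×ln(0.369) = -10100 J.
Q = ΔU + W = -10100 J.
Net over both steps: W = 7090 J, Q = -17300 J, ΔU = -24400 J.

-17300 J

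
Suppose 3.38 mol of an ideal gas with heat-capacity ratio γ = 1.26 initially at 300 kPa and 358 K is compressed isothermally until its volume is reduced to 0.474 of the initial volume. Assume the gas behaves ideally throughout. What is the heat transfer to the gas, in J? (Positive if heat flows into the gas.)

-7510 J

V₁ = nRT₁/P₁ = 3.38×8.314×358/300 = 33.5 L.
Isothermal: T stays 358 K; PV = const ⇒ V₂ = 15.9 L, P₂ = 633 kPa.
ΔU = 0 (ideal gas, T constant).
W = nRT ln(V₂/V₁) = 3.38×8.314×358×ln(0.474) = -7510 J.
Q = ΔU + W = -7510 J.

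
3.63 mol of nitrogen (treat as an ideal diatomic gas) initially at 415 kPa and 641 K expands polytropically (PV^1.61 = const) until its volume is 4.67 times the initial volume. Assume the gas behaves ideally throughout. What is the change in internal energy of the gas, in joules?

V₁ = nRT₁/P₁ = 3.63×8.314×641/415 = 46.6 L.
Polytropic n=1.61: T₂ = T₁(V₁/V₂)^(n−1) = 641×(0.214)^0.61 = 250 K; P₂ = P₁(V₁/V₂)^n = 34.7 kPa.
For an ideal gas ΔU = nCvΔT with Cv = (5/2)R = 20.8 J/(mol·K).
ΔU = 3.63×20.8×(250−641) = -29500 J.

-29500 J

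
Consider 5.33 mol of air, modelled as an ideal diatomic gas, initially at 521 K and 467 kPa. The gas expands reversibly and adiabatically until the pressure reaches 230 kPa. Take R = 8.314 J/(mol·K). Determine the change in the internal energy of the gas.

V₁ = nRT₁/P₁ = 5.33×8.314×521/467 = 49.4 L.
Adiabatic: T₂/T₁ = (P₂/P₁)^((γ−1)/γ) ⇒ T₂ = 521×(0.493)^0.286 = 426 K; V₂ = 82.0 L.
For an ideal gas ΔU = nCvΔT with Cv = (5/2)R = 20.8 J/(mol·K).
ΔU = 5.33×20.8×(426−521) = -10600 J.

-10600 J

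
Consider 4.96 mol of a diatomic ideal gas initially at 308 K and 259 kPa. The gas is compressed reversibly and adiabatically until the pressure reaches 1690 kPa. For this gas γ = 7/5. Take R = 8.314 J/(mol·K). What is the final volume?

V₁ = nRT₁/P₁ = 4.96×8.314×308/259 = 49.0 L.
Adiabatic: T₂/T₁ = (P₂/P₁)^((γ−1)/γ) ⇒ T₂ = 308×(6.53)^0.286 = 526 K; V₂ = 12.8 L.

12.8 L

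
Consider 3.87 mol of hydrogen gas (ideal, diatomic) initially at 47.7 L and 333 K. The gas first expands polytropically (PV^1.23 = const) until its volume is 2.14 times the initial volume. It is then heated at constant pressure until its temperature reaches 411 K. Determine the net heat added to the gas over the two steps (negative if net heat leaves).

18000 J

P₁ = nRT₁/V₁ = 3.87×8.314×333/47.7 = 225 kPa.
Step 1 — Polytropic n=1.23: T₂ = T₁(V₁/V₂)^(n−1) = 333×(0.467)^0.23 = 280 K; P₂ = P₁(V₁/V₂)^n = 88.1 kPa.
W = (P₁V₁−P₂V₂)/(n−1) = (225×47.7−88.1×102)/0.23 = 7480 J.
ΔU = nCvΔT = 3.87×20.8×(280−333) = -4300 J.
Q = ΔU + W = 3180 J.
State after step 1: P = 88.1 kPa, V = 102 L, T = 280 K.
Step 2 — Isobaric: P stays 88.1 kPa; V/T = const ⇒ T₂ = 411 K, V₂ = 150 L.
W = PΔV = 88.1×(150−102) kPa·L = 4230 J.
ΔU = nCvΔT = 3.87×20.8×(411−280) = 10600 J.
Q = ΔU + W = nCpΔT = 14800 J.
Net over both steps: W = 11700 J, Q = 18000 J, ΔU = 6270 J.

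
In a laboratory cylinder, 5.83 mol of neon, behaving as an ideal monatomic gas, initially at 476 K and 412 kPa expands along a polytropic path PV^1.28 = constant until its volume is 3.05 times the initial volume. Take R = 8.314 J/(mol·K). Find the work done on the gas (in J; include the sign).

-22100 J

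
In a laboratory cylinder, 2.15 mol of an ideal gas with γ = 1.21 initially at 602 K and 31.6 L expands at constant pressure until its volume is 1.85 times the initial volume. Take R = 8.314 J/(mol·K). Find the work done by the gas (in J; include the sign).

P₁ = nRT₁/V₁ = 2.15×8.314×602/31.6 = 341 kPa.
Isobaric: P stays 341 kPa; V/T = const ⇒ T₂ = 1110 K, V₂ = 58.5 L.
W = PΔV = 341×(58.5−31.6) kPa·L = 9150 J.

9150 J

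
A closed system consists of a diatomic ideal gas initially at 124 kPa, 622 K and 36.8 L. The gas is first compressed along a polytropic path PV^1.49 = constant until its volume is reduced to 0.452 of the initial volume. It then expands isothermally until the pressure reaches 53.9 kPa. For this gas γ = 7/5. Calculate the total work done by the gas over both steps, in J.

9150 J

n = P₁V₁/(RT₁) = 124×36.8/(8.314×622) = 0.882 mol.
Step 1 — Polytropic n=1.49: T₂ = T₁(V₁/V₂)^(n−1) = 622×(2.21)^0.49 = 918 K; P₂ = P₁(V₁/V₂)^n = 405 kPa.
W = (P₁V₁−P₂V₂)/(n−1) = (124×36.8−405×16.6)/0.49 = -4430 J.
ΔU = nCvΔT = 0.882×20.8×(918−622) = 5430 J.
Q = ΔU + W = 997 J.
State after step 1: P = 405 kPa, V = 16.6 L, T = 918 K.
Step 2 — Isothermal: T stays 918 K; PV = const ⇒ V₂ = 125 L, P₂ = 53.9 kPa.
ΔU = 0 (ideal gas, T constant).
W = nRT ln(V₂/V₁) = 0.882×8.314×918×ln(7.51) = 13600 J.
Q = ΔU + W = 13600 J.
Net over both steps: W = 9150 J, Q = 14600 J, ΔU = 5430 J.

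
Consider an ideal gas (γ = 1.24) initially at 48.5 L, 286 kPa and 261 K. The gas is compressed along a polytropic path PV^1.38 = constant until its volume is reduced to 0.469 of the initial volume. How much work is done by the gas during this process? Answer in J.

-12200 J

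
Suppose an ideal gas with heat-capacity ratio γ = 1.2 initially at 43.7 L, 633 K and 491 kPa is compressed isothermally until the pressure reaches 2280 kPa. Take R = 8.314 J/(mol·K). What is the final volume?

9.41 L

Isothermal: T stays 633 K; PV = const ⇒ V₂ = 9.41 L, P₂ = 2280 kPa.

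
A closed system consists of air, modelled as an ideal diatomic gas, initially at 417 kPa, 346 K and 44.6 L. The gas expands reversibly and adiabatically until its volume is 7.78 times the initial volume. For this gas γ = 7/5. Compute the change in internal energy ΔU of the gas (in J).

-26000 J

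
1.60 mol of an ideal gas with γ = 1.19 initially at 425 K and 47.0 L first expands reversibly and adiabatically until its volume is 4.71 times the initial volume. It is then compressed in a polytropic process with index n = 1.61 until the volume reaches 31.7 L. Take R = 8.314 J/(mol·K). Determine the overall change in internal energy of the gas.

42800 J

P₁ = nRT₁/V₁ = 1.60×8.314×425/47.0 = 120 kPa.
Step 1 — Adiabatic: TV^(γ−1) = const ⇒ T₂ = 425×(0.212)^0.190 = 317 K; PV^γ = const ⇒ P₂ = 19.0 kPa.
ΔU = nCvΔT = 1.60×43.8×(317−425) = -7590 J.
Q = 0 for an adiabatic process, so W = −ΔU = 7590 J.
State after step 1: P = 19.0 kPa, V = 221 L, T = 317 K.
Step 2 — Polytropic n=1.61: T₂ = T₁(V₁/V₂)^(n−1) = 317×(6.98)^0.61 = 1040 K; P₂ = P₁(V₁/V₂)^n = 435 kPa.
W = (P₁V₁−P₂V₂)/(n−1) = (19.0×221−435×31.7)/0.61 = -15700 J.
ΔU = nCvΔT = 1.60×43.8×(1040−317) = 50400 J.
Q = ΔU + W = 34700 J.
Net over both steps: W = -8100 J, Q = 34700 J, ΔU = 42800 J.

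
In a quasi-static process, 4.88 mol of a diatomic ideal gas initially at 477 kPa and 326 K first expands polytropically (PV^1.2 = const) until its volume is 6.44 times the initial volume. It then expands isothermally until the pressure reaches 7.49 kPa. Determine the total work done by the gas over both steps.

38100 J

V₁ = nRT₁/P₁ = 4.88×8.314×326/477 = 27.7 L.
Step 1 — Polytropic n=1.2: T₂ = T₁(V₁/V₂)^(n−1) = 326×(0.155)^0.20 = 225 K; P₂ = P₁(V₁/V₂)^n = 51.0 kPa.
W = (P₁V₁−P₂V₂)/(n−1) = (477×27.7−51.0×179)/0.20 = 20600 J.
ΔU = nCvΔT = 4.88×20.8×(225−326) = -10300 J.
Q = ΔU + W = 10300 J.
State after step 1: P = 51.0 kPa, V = 179 L, T = 225 K.
Step 2 — Isothermal: T stays 225 K; PV = const ⇒ V₂ = 1220 L, P₂ = 7.49 kPa.
ΔU = 0 (ideal gas, T constant).
W = nRT ln(V₂/V₁) = 4.88×8.314×225×ln(6.81) = 17500 J.
Q = ΔU + W = 17500 J.
Net over both steps: W = 38100 J, Q = 27800 J, ΔU = -10300 J.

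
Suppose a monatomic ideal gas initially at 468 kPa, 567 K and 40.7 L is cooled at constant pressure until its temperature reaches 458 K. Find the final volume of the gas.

Isobaric: P stays 468 kPa; V/T = const ⇒ T₂ = 458 K, V₂ = 32.9 L.

32.9 L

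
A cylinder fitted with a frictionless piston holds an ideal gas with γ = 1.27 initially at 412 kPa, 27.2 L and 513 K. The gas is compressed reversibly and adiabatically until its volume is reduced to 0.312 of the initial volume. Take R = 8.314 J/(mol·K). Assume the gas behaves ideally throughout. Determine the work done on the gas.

n = P₁V₁/(RT₁) = 412×27.2/(8.314×513) = 2.63 mol.
Adiabatic: TV^(γ−1) = const ⇒ T₂ = 513×(3.21)^0.270 = 703 K; PV^γ = const ⇒ P₂ = 1810 kPa.
ΔU = nCvΔT = 2.63×30.8×(703−513) = 15300 J.
Q = 0 for an adiabatic process, so W = −ΔU = -15300 J.
Work done on the gas = −W_by = 15300 J.

15300 J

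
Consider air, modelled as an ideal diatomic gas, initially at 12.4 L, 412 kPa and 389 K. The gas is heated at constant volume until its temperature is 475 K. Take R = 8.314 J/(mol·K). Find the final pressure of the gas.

503 kPa

Isochoric: V stays 12.4 L; P/T = const ⇒ T₂ = 475 K, P₂ = 503 kPa.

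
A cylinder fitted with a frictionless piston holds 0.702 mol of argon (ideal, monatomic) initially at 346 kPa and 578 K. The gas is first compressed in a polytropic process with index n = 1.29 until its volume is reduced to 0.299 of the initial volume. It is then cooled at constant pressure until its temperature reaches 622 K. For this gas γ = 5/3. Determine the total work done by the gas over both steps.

-6030 J

V₁ = nRT₁/P₁ = 0.702×8.314×578/346 = 9.75 L.
Step 1 — Polytropic n=1.29: T₂ = T₁(V₁/V₂)^(n−1) = 578×(3.34)^0.29 = 820 K; P₂ = P₁(V₁/V₂)^n = 1640 kPa.
W = (P₁V₁−P₂V₂)/(n−1) = (346×9.75−1640×2.92)/0.29 = -4880 J.
ΔU = nCvΔT = 0.702×12.5×(820−578) = 2120 J.
Q = ΔU + W = -2760 J.
State after step 1: P = 1640 kPa, V = 2.92 L, T = 820 K.
Step 2 — Isobaric: P stays 1640 kPa; V/T = const ⇒ T₂ = 622 K, V₂ = 2.21 L.
W = PΔV = 1640×(2.21−2.92) kPa·L = -1160 J.
ΔU = nCvΔT = 0.702×12.5×(622−820) = -1740 J.
Q = ΔU + W = nCpΔT = -2890 J.
Net over both steps: W = -6030 J, Q = -5650 J, ΔU = 385 J.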